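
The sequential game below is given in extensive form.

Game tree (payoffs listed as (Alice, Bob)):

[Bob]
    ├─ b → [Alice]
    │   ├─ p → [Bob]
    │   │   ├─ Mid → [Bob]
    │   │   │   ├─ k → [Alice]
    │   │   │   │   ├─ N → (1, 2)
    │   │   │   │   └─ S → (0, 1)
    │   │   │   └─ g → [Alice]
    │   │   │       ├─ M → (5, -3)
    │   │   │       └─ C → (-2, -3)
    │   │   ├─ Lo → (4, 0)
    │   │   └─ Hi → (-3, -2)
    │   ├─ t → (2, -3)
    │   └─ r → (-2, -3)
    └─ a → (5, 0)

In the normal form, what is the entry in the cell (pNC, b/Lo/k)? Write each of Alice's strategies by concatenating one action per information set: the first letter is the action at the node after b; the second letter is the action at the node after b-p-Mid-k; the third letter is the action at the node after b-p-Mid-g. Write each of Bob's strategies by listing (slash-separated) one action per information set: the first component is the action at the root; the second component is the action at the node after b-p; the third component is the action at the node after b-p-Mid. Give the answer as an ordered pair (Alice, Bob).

(4, 0)

Trace the play path from the root:
  Bob plays b
  Alice plays p at [b]
  Bob plays Lo at [b-p]
→ terminal payoff (4, 0).
(Alice's choice at the node after b-p-Mid-k is never reached on this path, so it doesn't affect the outcome.)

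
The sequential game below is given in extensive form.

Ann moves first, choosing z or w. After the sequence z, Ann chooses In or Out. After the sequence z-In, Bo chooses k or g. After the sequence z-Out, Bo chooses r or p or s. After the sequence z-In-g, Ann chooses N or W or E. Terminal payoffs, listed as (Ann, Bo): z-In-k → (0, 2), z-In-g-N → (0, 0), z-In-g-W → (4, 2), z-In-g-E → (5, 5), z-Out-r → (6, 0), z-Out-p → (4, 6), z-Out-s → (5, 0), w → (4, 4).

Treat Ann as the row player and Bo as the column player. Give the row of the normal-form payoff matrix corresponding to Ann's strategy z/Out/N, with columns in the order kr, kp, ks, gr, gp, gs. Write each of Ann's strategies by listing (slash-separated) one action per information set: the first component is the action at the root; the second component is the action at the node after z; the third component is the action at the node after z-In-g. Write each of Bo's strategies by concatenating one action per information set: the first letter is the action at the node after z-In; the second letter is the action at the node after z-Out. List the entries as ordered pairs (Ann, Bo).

vs kr: Ann plays z → Ann plays Out at [z] → Bo plays r at [z-Out] → (6, 0)
vs kp: Ann plays z → Ann plays Out at [z] → Bo plays p at [z-Out] → (4, 6)
vs ks: Ann plays z → Ann plays Out at [z] → Bo plays s at [z-Out] → (5, 0)
vs gr: Ann plays z → Ann plays Out at [z] → Bo plays r at [z-Out] → (6, 0)
vs gp: Ann plays z → Ann plays Out at [z] → Bo plays p at [z-Out] → (4, 6)
vs gs: Ann plays z → Ann plays Out at [z] → Bo plays s at [z-Out] → (5, 0)

(6,0) (4,6) (5,0) (6,0) (4,6) (5,0)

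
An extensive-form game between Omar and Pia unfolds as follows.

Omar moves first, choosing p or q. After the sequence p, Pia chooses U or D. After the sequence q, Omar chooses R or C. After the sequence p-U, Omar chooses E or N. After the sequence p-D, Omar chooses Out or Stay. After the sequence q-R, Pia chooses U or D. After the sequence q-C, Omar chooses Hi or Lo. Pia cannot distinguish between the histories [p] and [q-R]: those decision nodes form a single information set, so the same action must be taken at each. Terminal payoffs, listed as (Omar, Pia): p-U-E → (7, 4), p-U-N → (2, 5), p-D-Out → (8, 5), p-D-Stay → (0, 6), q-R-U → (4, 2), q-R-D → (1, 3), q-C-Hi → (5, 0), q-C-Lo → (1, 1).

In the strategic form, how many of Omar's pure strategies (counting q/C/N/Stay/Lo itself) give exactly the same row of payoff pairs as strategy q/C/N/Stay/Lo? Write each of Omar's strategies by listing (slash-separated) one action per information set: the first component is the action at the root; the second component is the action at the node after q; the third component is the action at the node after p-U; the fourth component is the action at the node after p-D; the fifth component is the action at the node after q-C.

4

Row for q/C/N/Stay/Lo (columns U, D): (1,1) (1,1).
Under q/C/N/Stay/Lo, Omar's choice at the node after p-U and at the node after p-D can never be reached regardless of what Pia does, so varying those choices leaves every outcome unchanged.
Holding the reachable choices fixed and varying the unreachable ones freely already gives 2 × 2 = 4 equivalent strategies.
No other strategy reproduces this row, so those 4 are the full class: q/C/E/Out/Lo, q/C/E/Stay/Lo, q/C/N/Out/Lo, q/C/N/Stay/Lo.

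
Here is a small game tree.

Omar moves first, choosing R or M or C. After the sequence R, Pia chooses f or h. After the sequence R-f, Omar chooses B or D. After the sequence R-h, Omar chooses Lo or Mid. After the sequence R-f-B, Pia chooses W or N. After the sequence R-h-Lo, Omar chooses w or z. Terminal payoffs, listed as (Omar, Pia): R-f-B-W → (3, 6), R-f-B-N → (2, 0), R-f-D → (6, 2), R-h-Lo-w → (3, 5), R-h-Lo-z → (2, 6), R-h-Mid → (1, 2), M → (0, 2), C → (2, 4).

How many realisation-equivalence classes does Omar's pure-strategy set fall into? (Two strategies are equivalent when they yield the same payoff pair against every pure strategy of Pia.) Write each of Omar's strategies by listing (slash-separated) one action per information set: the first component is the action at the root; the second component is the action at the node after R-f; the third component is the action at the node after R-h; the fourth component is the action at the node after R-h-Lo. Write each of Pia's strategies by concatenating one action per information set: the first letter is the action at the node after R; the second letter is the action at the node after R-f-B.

8

Omar has 24 pure strategies: R/B/Lo/w, R/B/Lo/z, R/B/Mid/w, R/B/Mid/z, R/D/Lo/w, R/D/Lo/z, R/D/Mid/w, R/D/Mid/z, M/B/Lo/w, M/B/Lo/z, M/B/Mid/w, M/B/Mid/z, M/D/Lo/w, M/D/Lo/z, M/D/Mid/w, M/D/Mid/z, C/B/Lo/w, C/B/Lo/z, C/B/Mid/w, C/B/Mid/z, C/D/Lo/w, C/D/Lo/z, C/D/Mid/w, C/D/Mid/z. Columns: fW, fN, hW, hN.
{R/B/Lo/w} → row (3,6) (2,0) (3,5) (3,5)
{R/B/Lo/z} → row (3,6) (2,0) (2,6) (2,6)
{R/B/Mid/w, R/B/Mid/z} → row (3,6) (2,0) (1,2) (1,2)
{R/D/Lo/w} → row (6,2) (6,2) (3,5) (3,5)
{R/D/Lo/z} → row (6,2) (6,2) (2,6) (2,6)
{R/D/Mid/w, R/D/Mid/z} → row (6,2) (6,2) (1,2) (1,2)
{M/B/Lo/w, M/B/Lo/z, M/B/Mid/w, M/B/Mid/z, M/D/Lo/w, M/D/Lo/z, M/D/Mid/w, M/D/Mid/z} → row (0,2) (0,2) (0,2) (0,2)
{C/B/Lo/w, C/B/Lo/z, C/B/Mid/w, C/B/Mid/z, C/D/Lo/w, C/D/Lo/z, C/D/Mid/w, C/D/Mid/z} → row (2,4) (2,4) (2,4) (2,4)
That's 8 distinct rows out of 24 strategies.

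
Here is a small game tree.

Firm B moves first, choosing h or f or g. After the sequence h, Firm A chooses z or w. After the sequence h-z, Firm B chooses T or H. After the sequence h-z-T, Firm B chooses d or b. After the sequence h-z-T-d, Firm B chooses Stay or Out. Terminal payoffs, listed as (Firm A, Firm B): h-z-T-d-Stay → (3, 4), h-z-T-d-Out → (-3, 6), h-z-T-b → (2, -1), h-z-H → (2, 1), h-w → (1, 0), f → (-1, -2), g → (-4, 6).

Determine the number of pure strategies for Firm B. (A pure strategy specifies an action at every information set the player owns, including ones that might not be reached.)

Firm B owns the root with actions {h, f, g} — three choices.
Firm B owns the node after h-z with actions {T, H} — two choices.
Firm B owns the node after h-z-T with actions {d, b} — two choices.
Firm B owns the node after h-z-T-d with actions {Stay, Out} — two choices.
A pure strategy fixes one action at each information set independently, so the count is the product 3 × 2 × 2 × 2 = 24.

24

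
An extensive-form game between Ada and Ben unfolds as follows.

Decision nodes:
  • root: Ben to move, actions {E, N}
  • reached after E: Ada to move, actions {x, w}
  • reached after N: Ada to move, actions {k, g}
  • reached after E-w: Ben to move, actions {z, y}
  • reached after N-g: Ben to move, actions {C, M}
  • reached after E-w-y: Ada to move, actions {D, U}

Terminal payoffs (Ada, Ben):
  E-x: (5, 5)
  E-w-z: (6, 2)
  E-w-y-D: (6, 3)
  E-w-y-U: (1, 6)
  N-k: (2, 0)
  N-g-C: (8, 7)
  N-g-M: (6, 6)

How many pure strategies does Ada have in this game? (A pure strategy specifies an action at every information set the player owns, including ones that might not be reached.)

8

Ada owns the node after E with actions {x, w} — two choices.
Ada owns the node after N with actions {k, g} — two choices.
Ada owns the node after E-w-y with actions {D, U} — two choices.
A pure strategy fixes one action at each information set independently, so the count is the product 2 × 2 × 2 = 8.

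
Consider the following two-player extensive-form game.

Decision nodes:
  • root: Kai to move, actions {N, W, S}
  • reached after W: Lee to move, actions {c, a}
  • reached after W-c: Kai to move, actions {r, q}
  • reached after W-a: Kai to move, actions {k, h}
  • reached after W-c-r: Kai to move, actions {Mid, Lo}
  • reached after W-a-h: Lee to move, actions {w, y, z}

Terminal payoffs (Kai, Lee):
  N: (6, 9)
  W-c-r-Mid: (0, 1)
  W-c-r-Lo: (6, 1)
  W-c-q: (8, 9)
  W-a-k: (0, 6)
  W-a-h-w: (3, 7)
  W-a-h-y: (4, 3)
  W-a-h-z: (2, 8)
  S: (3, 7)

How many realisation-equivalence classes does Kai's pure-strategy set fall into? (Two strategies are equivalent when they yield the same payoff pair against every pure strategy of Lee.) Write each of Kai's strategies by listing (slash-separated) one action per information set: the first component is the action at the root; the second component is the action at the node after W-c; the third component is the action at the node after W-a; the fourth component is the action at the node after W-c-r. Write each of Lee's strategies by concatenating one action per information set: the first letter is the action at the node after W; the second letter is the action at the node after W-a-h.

Kai has 24 pure strategies: N/r/k/Mid, N/r/k/Lo, N/r/h/Mid, N/r/h/Lo, N/q/k/Mid, N/q/k/Lo, N/q/h/Mid, N/q/h/Lo, W/r/k/Mid, W/r/k/Lo, W/r/h/Mid, W/r/h/Lo, W/q/k/Mid, W/q/k/Lo, W/q/h/Mid, W/q/h/Lo, S/r/k/Mid, S/r/k/Lo, S/r/h/Mid, S/r/h/Lo, S/q/k/Mid, S/q/k/Lo, S/q/h/Mid, S/q/h/Lo. Columns: cw, cy, cz, aw, ay, az.
{N/r/k/Mid, N/r/k/Lo, N/r/h/Mid, N/r/h/Lo, N/q/k/Mid, N/q/k/Lo, N/q/h/Mid, N/q/h/Lo} → row (6,9) (6,9) (6,9) (6,9) (6,9) (6,9)
{W/r/k/Mid} → row (0,1) (0,1) (0,1) (0,6) (0,6) (0,6)
{W/r/k/Lo} → row (6,1) (6,1) (6,1) (0,6) (0,6) (0,6)
{W/r/h/Mid} → row (0,1) (0,1) (0,1) (3,7) (4,3) (2,8)
{W/r/h/Lo} → row (6,1) (6,1) (6,1) (3,7) (4,3) (2,8)
{W/q/k/Mid, W/q/k/Lo} → row (8,9) (8,9) (8,9) (0,6) (0,6) (0,6)
{W/q/h/Mid, W/q/h/Lo} → row (8,9) (8,9) (8,9) (3,7) (4,3) (2,8)
{S/r/k/Mid, S/r/k/Lo, S/r/h/Mid, S/r/h/Lo, S/q/k/Mid, S/q/k/Lo, S/q/h/Mid, S/q/h/Lo} → row (3,7) (3,7) (3,7) (3,7) (3,7) (3,7)
That's 8 distinct rows out of 24 strategies.

8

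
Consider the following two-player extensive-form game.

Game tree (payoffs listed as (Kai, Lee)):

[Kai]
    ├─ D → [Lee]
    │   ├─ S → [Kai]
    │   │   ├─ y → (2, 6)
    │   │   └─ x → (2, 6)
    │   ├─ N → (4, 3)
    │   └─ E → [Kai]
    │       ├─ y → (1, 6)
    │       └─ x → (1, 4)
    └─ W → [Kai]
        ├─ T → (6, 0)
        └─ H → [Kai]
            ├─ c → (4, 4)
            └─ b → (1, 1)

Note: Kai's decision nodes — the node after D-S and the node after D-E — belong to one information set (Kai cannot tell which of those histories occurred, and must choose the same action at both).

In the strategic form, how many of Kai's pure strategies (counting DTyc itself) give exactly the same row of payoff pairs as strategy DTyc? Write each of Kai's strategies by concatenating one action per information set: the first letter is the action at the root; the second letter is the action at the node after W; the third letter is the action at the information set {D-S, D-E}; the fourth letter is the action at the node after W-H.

Row for DTyc (columns S, N, E): (2,6) (4,3) (1,6).
Under DTyc, Kai's choice at the node after W and at the node after W-H can never be reached regardless of what Lee does, so varying those choices leaves every outcome unchanged.
Holding the reachable choices fixed and varying the unreachable ones freely already gives 2 × 2 = 4 equivalent strategies.
No other strategy reproduces this row, so those 4 are the full class: DTyc, DTyb, DHyc, DHyb.

4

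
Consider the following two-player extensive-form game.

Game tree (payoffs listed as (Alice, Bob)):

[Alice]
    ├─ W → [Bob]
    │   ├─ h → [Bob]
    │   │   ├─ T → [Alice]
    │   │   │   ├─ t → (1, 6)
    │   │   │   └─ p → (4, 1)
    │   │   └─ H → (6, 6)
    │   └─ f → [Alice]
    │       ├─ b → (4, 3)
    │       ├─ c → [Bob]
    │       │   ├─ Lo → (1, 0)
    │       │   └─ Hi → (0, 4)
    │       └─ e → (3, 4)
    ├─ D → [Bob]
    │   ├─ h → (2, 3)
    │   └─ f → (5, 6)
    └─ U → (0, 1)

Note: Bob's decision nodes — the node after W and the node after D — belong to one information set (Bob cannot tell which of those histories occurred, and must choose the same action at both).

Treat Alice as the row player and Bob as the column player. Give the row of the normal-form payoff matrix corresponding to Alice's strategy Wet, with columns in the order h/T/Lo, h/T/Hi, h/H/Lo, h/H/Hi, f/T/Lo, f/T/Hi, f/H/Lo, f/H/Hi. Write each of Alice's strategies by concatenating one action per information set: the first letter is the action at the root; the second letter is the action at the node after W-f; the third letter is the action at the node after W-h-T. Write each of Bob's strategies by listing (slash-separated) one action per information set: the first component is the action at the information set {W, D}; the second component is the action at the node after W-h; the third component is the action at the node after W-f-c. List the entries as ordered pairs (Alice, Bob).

vs h/T/Lo: Alice plays W → Bob plays h at [W] → Bob plays T at [W-h] → Alice plays t at [W-h-T] → (1, 6)
vs h/T/Hi: Alice plays W → Bob plays h at [W] → Bob plays T at [W-h] → Alice plays t at [W-h-T] → (1, 6)
vs h/H/Lo: Alice plays W → Bob plays h at [W] → Bob plays H at [W-h] → (6, 6)
vs h/H/Hi: Alice plays W → Bob plays h at [W] → Bob plays H at [W-h] → (6, 6)
vs f/T/Lo: Alice plays W → Bob plays f at [W] → Alice plays e at [W-f] → (3, 4)
vs f/T/Hi: Alice plays W → Bob plays f at [W] → Alice plays e at [W-f] → (3, 4)
vs f/H/Lo: Alice plays W → Bob plays f at [W] → Alice plays e at [W-f] → (3, 4)
vs f/H/Hi: Alice plays W → Bob plays f at [W] → Alice plays e at [W-f] → (3, 4)

(1,6) (1,6) (6,6) (6,6) (3,4) (3,4) (3,4) (3,4)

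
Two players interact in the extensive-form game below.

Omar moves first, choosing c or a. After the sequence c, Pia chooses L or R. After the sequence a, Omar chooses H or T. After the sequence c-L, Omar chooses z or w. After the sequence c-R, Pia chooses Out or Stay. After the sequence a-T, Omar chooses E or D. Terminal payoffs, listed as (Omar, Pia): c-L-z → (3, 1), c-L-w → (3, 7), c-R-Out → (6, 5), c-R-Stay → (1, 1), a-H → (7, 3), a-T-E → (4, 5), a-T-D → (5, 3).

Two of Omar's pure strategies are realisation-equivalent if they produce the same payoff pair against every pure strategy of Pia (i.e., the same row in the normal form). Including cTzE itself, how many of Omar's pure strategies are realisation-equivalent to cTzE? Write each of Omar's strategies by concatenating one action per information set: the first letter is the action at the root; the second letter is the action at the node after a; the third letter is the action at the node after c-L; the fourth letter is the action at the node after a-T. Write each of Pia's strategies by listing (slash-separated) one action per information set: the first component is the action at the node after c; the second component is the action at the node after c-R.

4

Row for cTzE (columns L/Out, L/Stay, R/Out, R/Stay): (3,1) (3,1) (6,5) (1,1).
Under cTzE, Omar's choice at the node after a and at the node after a-T can never be reached regardless of what Pia does, so varying those choices leaves every outcome unchanged.
Holding the reachable choices fixed and varying the unreachable ones freely already gives 2 × 2 = 4 equivalent strategies.
No other strategy reproduces this row, so those 4 are the full class: cHzE, cHzD, cTzE, cTzD.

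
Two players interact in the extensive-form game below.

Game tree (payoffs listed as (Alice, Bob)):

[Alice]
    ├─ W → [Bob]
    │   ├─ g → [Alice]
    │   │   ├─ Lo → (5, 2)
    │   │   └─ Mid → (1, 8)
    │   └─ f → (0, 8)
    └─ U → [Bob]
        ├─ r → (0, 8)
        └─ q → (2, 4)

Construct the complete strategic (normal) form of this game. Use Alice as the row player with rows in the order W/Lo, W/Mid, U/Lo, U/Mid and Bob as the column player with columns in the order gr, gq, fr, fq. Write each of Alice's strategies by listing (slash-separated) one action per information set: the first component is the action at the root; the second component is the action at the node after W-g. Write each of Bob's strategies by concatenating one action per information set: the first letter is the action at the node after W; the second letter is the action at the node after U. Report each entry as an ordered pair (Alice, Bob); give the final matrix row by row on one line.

Row W/Lo: gr→(5,2), gq→(5,2), fr→(0,8), fq→(0,8)
Row W/Mid: gr→(1,8), gq→(1,8), fr→(0,8), fq→(0,8)
Row U/Lo: gr→(0,8), gq→(2,4), fr→(0,8), fq→(2,4)
Row U/Mid: gr→(0,8), gq→(2,4), fr→(0,8), fq→(2,4)

W/Lo: (5,2) (5,2) (0,8) (0,8) | W/Mid: (1,8) (1,8) (0,8) (0,8) | U/Lo: (0,8) (2,4) (0,8) (2,4) | U/Mid: (0,8) (2,4) (0,8) (2,4)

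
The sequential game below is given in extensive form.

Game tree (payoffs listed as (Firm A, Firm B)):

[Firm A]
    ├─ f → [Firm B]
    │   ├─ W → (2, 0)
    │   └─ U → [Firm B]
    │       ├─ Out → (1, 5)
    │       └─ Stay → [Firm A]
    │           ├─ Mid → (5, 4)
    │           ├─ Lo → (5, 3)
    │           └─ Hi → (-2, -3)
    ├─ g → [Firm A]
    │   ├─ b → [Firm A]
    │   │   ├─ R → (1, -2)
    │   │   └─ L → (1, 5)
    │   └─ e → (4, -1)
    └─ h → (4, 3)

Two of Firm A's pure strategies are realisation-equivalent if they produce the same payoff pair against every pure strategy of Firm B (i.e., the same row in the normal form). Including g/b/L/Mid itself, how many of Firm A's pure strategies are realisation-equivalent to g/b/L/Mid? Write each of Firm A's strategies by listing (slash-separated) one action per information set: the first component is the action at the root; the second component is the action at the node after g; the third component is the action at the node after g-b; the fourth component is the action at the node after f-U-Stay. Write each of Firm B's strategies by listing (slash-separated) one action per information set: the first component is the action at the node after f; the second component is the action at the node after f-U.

3

Row for g/b/L/Mid (columns W/Out, W/Stay, U/Out, U/Stay): (1,5) (1,5) (1,5) (1,5).
Under g/b/L/Mid, Firm A's choice at the node after f-U-Stay can never be reached regardless of what Firm B does, so varying those choices leaves every outcome unchanged.
Holding the reachable choices fixed and varying the unreachable one freely already gives 3 equivalent strategies.
No other strategy reproduces this row, so those 3 are the full class: g/b/L/Mid, g/b/L/Lo, g/b/L/Hi.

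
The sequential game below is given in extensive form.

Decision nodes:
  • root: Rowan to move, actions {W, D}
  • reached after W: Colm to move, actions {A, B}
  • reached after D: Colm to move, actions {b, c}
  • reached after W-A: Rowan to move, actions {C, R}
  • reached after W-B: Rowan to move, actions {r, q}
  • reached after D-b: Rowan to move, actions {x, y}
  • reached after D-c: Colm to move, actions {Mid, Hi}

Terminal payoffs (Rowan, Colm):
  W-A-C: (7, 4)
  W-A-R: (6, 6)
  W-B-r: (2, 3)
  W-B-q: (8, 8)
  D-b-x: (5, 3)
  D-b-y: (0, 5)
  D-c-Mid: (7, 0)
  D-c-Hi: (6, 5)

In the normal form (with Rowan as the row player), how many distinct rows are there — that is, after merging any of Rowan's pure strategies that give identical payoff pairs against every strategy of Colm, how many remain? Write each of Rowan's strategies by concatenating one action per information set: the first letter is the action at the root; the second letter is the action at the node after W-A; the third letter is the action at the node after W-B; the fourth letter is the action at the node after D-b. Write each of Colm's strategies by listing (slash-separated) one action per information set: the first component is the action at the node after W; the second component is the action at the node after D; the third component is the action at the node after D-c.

6

Rowan has 16 pure strategies: WCrx, WCry, WCqx, WCqy, WRrx, WRry, WRqx, WRqy, DCrx, DCry, DCqx, DCqy, DRrx, DRry, DRqx, DRqy. Columns: A/b/Mid, A/b/Hi, A/c/Mid, A/c/Hi, B/b/Mid, B/b/Hi, B/c/Mid, B/c/Hi.
{WCrx, WCry} → row (7,4) (7,4) (7,4) (7,4) (2,3) (2,3) (2,3) (2,3)
{WCqx, WCqy} → row (7,4) (7,4) (7,4) (7,4) (8,8) (8,8) (8,8) (8,8)
{WRrx, WRry} → row (6,6) (6,6) (6,6) (6,6) (2,3) (2,3) (2,3) (2,3)
{WRqx, WRqy} → row (6,6) (6,6) (6,6) (6,6) (8,8) (8,8) (8,8) (8,8)
{DCrx, DCqx, DRrx, DRqx} → row (5,3) (5,3) (7,0) (6,5) (5,3) (5,3) (7,0) (6,5)
{DCry, DCqy, DRry, DRqy} → row (0,5) (0,5) (7,0) (6,5) (0,5) (0,5) (7,0) (6,5)
That's 6 distinct rows out of 16 strategies.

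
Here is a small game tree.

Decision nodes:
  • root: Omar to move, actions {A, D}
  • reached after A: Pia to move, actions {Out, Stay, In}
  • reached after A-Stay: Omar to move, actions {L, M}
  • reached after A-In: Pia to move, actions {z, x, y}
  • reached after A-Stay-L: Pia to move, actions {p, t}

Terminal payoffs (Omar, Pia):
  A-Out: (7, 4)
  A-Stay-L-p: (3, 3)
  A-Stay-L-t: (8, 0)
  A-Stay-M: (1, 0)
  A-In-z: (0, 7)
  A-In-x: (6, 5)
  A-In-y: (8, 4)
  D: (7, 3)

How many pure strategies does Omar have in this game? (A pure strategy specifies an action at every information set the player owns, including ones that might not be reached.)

Omar owns the root with actions {A, D} — two choices.
Omar owns the node after A-Stay with actions {L, M} — two choices.
A pure strategy fixes one action at each information set independently, so the count is the product 2 × 2 = 4.
(For reference, Pia has 18 pure strategies, giving a 4×18 normal-form matrix.)

4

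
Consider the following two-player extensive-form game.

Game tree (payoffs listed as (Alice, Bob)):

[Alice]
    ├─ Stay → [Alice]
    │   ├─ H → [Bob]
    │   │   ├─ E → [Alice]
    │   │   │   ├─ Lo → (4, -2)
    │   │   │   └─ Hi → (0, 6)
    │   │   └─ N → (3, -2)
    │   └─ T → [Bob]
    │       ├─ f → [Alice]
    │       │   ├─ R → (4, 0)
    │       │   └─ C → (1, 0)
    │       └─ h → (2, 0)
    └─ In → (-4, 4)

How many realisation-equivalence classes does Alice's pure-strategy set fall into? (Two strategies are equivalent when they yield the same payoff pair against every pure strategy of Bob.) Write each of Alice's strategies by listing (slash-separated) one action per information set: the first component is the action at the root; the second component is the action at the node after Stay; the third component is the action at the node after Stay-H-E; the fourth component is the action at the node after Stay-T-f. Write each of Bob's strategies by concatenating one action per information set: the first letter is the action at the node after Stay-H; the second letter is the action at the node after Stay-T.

Alice has 16 pure strategies: Stay/H/Lo/R, Stay/H/Lo/C, Stay/H/Hi/R, Stay/H/Hi/C, Stay/T/Lo/R, Stay/T/Lo/C, Stay/T/Hi/R, Stay/T/Hi/C, In/H/Lo/R, In/H/Lo/C, In/H/Hi/R, In/H/Hi/C, In/T/Lo/R, In/T/Lo/C, In/T/Hi/R, In/T/Hi/C. Columns: Ef, Eh, Nf, Nh.
{Stay/H/Lo/R, Stay/H/Lo/C} → row (4,-2) (4,-2) (3,-2) (3,-2)
{Stay/H/Hi/R, Stay/H/Hi/C} → row (0,6) (0,6) (3,-2) (3,-2)
{Stay/T/Lo/R, Stay/T/Hi/R} → row (4,0) (2,0) (4,0) (2,0)
{Stay/T/Lo/C, Stay/T/Hi/C} → row (1,0) (2,0) (1,0) (2,0)
{In/H/Lo/R, In/H/Lo/C, In/H/Hi/R, In/H/Hi/C, In/T/Lo/R, In/T/Lo/C, In/T/Hi/R, In/T/Hi/C} → row (-4,4) (-4,4) (-4,4) (-4,4)
That's 5 distinct rows out of 16 strategies.

5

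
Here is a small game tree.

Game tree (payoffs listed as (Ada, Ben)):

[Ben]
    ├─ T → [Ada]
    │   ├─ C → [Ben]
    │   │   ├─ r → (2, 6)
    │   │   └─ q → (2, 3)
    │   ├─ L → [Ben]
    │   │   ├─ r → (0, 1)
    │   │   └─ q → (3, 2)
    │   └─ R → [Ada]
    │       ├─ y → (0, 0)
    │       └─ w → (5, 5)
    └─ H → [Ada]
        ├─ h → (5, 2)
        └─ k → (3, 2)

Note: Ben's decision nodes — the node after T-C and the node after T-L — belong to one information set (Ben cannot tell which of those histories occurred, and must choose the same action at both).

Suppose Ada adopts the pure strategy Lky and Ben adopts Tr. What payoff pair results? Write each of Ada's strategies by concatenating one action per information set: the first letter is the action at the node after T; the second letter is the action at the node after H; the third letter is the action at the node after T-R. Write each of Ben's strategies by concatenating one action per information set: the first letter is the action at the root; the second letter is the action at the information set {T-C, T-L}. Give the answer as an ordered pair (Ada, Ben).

Trace the play path from the root:
  Ben plays T
  Ada plays L at [T]
  Ben plays r at [T-L]
→ terminal payoff (0, 1).
(Ada's choice at the node after H is never reached on this path, so it doesn't affect the outcome.)

(0, 1)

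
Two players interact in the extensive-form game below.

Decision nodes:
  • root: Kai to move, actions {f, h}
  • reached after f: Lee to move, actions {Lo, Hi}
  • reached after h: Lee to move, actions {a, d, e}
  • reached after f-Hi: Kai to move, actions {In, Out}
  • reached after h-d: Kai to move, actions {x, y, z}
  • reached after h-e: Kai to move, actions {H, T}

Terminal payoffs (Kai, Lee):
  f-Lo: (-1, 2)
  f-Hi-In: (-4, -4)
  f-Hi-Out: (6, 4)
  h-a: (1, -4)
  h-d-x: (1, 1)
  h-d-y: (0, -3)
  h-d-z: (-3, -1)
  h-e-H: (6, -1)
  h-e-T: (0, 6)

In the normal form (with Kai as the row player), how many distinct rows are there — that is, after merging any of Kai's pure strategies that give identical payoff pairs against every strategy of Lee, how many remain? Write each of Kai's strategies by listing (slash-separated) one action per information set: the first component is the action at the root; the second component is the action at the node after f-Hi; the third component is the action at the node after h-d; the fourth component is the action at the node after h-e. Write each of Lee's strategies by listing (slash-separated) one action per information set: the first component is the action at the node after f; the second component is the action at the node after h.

Kai has 24 pure strategies: f/In/x/H, f/In/x/T, f/In/y/H, f/In/y/T, f/In/z/H, f/In/z/T, f/Out/x/H, f/Out/x/T, f/Out/y/H, f/Out/y/T, f/Out/z/H, f/Out/z/T, h/In/x/H, h/In/x/T, h/In/y/H, h/In/y/T, h/In/z/H, h/In/z/T, h/Out/x/H, h/Out/x/T, h/Out/y/H, h/Out/y/T, h/Out/z/H, h/Out/z/T. Columns: Lo/a, Lo/d, Lo/e, Hi/a, Hi/d, Hi/e.
{f/In/x/H, f/In/x/T, f/In/y/H, f/In/y/T, f/In/z/H, f/In/z/T} → row (-1,2) (-1,2) (-1,2) (-4,-4) (-4,-4) (-4,-4)
{f/Out/x/H, f/Out/x/T, f/Out/y/H, f/Out/y/T, f/Out/z/H, f/Out/z/T} → row (-1,2) (-1,2) (-1,2) (6,4) (6,4) (6,4)
{h/In/x/H, h/Out/x/H} → row (1,-4) (1,1) (6,-1) (1,-4) (1,1) (6,-1)
{h/In/x/T, h/Out/x/T} → row (1,-4) (1,1) (0,6) (1,-4) (1,1) (0,6)
{h/In/y/H, h/Out/y/H} → row (1,-4) (0,-3) (6,-1) (1,-4) (0,-3) (6,-1)
{h/In/y/T, h/Out/y/T} → row (1,-4) (0,-3) (0,6) (1,-4) (0,-3) (0,6)
{h/In/z/H, h/Out/z/H} → row (1,-4) (-3,-1) (6,-1) (1,-4) (-3,-1) (6,-1)
{h/In/z/T, h/Out/z/T} → row (1,-4) (-3,-1) (0,6) (1,-4) (-3,-1) (0,6)
That's 8 distinct rows out of 24 strategies.

8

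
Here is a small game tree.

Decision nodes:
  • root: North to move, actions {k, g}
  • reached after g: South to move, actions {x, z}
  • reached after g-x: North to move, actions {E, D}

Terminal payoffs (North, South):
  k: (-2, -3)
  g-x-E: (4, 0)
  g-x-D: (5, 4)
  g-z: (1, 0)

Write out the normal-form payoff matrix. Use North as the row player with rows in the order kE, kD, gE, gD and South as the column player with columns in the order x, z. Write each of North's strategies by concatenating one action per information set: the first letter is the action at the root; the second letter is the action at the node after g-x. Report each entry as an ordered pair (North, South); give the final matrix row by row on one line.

Row kE: x→(-2,-3), z→(-2,-3)
Row kD: x→(-2,-3), z→(-2,-3)
Row gE: x→(4,0), z→(1,0)
Row gD: x→(5,4), z→(1,0)

kE: (-2,-3) (-2,-3) | kD: (-2,-3) (-2,-3) | gE: (4,0) (1,0) | gD: (5,4) (1,0)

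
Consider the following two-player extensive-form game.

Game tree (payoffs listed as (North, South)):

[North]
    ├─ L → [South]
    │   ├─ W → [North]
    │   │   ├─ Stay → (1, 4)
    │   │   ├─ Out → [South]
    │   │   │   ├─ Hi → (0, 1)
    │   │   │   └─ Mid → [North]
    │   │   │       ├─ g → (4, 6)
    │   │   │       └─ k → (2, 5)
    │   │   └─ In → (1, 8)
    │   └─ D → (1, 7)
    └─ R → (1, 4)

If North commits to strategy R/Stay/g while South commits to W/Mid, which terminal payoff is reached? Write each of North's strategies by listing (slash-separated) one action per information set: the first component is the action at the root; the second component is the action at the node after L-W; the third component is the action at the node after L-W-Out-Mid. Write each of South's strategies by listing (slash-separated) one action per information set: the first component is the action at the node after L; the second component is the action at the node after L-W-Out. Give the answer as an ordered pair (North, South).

Trace the play path from the root:
  North plays R
→ terminal payoff (1, 4).
(North's choice at the node after L-W is never reached on this path, so it doesn't affect the outcome.)

(1, 4)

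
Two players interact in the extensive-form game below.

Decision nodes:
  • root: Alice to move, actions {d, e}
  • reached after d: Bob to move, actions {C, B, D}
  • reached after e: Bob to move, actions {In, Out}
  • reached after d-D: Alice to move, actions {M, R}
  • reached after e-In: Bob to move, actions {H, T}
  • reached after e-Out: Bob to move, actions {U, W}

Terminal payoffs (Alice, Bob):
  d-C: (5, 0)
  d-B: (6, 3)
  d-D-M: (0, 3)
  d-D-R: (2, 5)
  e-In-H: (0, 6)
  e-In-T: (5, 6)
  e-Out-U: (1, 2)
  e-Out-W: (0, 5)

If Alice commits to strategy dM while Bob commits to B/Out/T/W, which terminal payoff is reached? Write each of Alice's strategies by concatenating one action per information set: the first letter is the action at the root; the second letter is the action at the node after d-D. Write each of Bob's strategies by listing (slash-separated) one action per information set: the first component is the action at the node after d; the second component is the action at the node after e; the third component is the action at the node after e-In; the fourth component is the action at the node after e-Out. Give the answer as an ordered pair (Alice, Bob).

(6, 3)

Trace the play path from the root:
  Alice plays d
  Bob plays B at [d]
→ terminal payoff (6, 3).
(Alice's choice at the node after d-D is never reached on this path, so it doesn't affect the outcome.)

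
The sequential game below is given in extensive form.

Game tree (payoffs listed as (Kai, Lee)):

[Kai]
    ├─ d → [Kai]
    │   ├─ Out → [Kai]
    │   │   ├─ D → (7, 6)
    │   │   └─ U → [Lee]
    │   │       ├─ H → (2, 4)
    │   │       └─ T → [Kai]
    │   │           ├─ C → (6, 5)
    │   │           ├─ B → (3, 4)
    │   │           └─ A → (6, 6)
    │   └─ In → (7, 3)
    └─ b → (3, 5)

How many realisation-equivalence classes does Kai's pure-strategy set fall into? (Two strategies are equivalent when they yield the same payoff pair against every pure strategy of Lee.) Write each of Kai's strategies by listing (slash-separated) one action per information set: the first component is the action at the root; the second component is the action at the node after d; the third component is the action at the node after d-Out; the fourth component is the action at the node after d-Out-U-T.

Kai has 24 pure strategies: d/Out/D/C, d/Out/D/B, d/Out/D/A, d/Out/U/C, d/Out/U/B, d/Out/U/A, d/In/D/C, d/In/D/B, d/In/D/A, d/In/U/C, d/In/U/B, d/In/U/A, b/Out/D/C, b/Out/D/B, b/Out/D/A, b/Out/U/C, b/Out/U/B, b/Out/U/A, b/In/D/C, b/In/D/B, b/In/D/A, b/In/U/C, b/In/U/B, b/In/U/A. Columns: H, T.
{d/Out/D/C, d/Out/D/B, d/Out/D/A} → row (7,6) (7,6)
{d/Out/U/C} → row (2,4) (6,5)
{d/Out/U/B} → row (2,4) (3,4)
{d/Out/U/A} → row (2,4) (6,6)
{d/In/D/C, d/In/D/B, d/In/D/A, d/In/U/C, d/In/U/B, d/In/U/A} → row (7,3) (7,3)
{b/Out/D/C, b/Out/D/B, b/Out/D/A, b/Out/U/C, b/Out/U/B, b/Out/U/A, b/In/D/C, b/In/D/B, b/In/D/A, b/In/U/C, b/In/U/B, b/In/U/A} → row (3,5) (3,5)
That's 6 distinct rows out of 24 strategies.

6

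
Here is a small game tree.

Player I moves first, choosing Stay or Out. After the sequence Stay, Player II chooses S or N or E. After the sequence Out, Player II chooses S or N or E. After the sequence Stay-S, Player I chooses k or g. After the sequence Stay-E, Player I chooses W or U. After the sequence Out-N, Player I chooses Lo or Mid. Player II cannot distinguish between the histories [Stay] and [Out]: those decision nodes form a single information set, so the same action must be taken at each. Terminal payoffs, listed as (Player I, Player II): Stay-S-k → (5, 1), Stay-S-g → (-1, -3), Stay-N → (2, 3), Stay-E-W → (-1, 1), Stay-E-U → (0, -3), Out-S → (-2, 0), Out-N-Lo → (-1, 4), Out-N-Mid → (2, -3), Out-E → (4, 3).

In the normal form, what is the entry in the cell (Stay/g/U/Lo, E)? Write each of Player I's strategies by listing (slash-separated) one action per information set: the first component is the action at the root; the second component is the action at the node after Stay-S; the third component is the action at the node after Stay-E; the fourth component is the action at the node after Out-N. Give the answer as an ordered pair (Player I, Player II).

(0, -3)

Trace the play path from the root:
  Player I plays Stay
  Player II plays E at [Stay]
  Player I plays U at [Stay-E]
→ terminal payoff (0, -3).
(Player I's choice at the node after Stay-S is never reached on this path, so it doesn't affect the outcome.)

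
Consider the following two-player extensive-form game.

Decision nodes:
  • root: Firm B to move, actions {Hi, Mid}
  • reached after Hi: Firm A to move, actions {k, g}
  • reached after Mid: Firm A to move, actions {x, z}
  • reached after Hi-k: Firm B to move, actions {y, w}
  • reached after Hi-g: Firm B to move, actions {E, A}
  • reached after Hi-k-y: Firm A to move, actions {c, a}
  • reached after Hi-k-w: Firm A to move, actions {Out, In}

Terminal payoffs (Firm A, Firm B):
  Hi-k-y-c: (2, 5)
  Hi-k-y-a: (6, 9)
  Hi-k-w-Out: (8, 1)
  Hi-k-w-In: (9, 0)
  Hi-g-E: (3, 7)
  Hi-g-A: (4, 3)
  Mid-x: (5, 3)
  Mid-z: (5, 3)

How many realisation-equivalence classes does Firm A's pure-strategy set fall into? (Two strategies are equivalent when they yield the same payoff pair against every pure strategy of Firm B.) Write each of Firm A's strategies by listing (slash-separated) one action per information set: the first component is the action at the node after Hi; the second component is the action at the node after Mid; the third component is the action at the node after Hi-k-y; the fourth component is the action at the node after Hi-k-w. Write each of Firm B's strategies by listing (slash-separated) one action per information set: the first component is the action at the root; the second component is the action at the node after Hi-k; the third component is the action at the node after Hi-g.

5

Firm A has 16 pure strategies: k/x/c/Out, k/x/c/In, k/x/a/Out, k/x/a/In, k/z/c/Out, k/z/c/In, k/z/a/Out, k/z/a/In, g/x/c/Out, g/x/c/In, g/x/a/Out, g/x/a/In, g/z/c/Out, g/z/c/In, g/z/a/Out, g/z/a/In. Columns: Hi/y/E, Hi/y/A, Hi/w/E, Hi/w/A, Mid/y/E, Mid/y/A, Mid/w/E, Mid/w/A.
{k/x/c/Out, k/z/c/Out} → row (2,5) (2,5) (8,1) (8,1) (5,3) (5,3) (5,3) (5,3)
{k/x/c/In, k/z/c/In} → row (2,5) (2,5) (9,0) (9,0) (5,3) (5,3) (5,3) (5,3)
{k/x/a/Out, k/z/a/Out} → row (6,9) (6,9) (8,1) (8,1) (5,3) (5,3) (5,3) (5,3)
{k/x/a/In, k/z/a/In} → row (6,9) (6,9) (9,0) (9,0) (5,3) (5,3) (5,3) (5,3)
{g/x/c/Out, g/x/c/In, g/x/a/Out, g/x/a/In, g/z/c/Out, g/z/c/In, g/z/a/Out, g/z/a/In} → row (3,7) (4,3) (3,7) (4,3) (5,3) (5,3) (5,3) (5,3)
That's 5 distinct rows out of 16 strategies.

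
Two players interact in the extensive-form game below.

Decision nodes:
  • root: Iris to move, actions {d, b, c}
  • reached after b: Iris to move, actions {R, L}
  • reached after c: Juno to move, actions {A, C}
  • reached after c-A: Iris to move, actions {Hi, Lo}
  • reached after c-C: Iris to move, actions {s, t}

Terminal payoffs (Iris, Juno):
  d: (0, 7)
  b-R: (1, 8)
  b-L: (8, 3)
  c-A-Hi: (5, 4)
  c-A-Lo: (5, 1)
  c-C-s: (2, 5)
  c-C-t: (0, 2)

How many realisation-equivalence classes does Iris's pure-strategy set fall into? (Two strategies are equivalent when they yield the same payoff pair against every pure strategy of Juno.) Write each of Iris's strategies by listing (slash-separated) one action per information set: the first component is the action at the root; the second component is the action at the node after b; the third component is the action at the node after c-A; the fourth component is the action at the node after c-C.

Iris has 24 pure strategies: d/R/Hi/s, d/R/Hi/t, d/R/Lo/s, d/R/Lo/t, d/L/Hi/s, d/L/Hi/t, d/L/Lo/s, d/L/Lo/t, b/R/Hi/s, b/R/Hi/t, b/R/Lo/s, b/R/Lo/t, b/L/Hi/s, b/L/Hi/t, b/L/Lo/s, b/L/Lo/t, c/R/Hi/s, c/R/Hi/t, c/R/Lo/s, c/R/Lo/t, c/L/Hi/s, c/L/Hi/t, c/L/Lo/s, c/L/Lo/t. Columns: A, C.
{d/R/Hi/s, d/R/Hi/t, d/R/Lo/s, d/R/Lo/t, d/L/Hi/s, d/L/Hi/t, d/L/Lo/s, d/L/Lo/t} → row (0,7) (0,7)
{b/R/Hi/s, b/R/Hi/t, b/R/Lo/s, b/R/Lo/t} → row (1,8) (1,8)
{b/L/Hi/s, b/L/Hi/t, b/L/Lo/s, b/L/Lo/t} → row (8,3) (8,3)
{c/R/Hi/s, c/L/Hi/s} → row (5,4) (2,5)
{c/R/Hi/t, c/L/Hi/t} → row (5,4) (0,2)
{c/R/Lo/s, c/L/Lo/s} → row (5,1) (2,5)
{c/R/Lo/t, c/L/Lo/t} → row (5,1) (0,2)
That's 7 distinct rows out of 24 strategies.

7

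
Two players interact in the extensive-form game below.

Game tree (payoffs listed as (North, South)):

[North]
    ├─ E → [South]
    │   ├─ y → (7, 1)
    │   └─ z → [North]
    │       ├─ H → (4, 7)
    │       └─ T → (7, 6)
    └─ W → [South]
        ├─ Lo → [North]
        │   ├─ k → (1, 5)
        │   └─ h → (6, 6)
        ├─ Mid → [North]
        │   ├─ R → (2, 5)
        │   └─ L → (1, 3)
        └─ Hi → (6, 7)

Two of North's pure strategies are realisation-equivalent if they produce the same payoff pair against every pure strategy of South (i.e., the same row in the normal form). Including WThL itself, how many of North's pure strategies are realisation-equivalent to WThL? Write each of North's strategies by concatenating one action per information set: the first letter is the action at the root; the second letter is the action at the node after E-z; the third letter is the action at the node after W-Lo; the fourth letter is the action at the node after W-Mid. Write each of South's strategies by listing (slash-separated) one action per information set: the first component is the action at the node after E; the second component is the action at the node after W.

Row for WThL (columns y/Lo, y/Mid, y/Hi, z/Lo, z/Mid, z/Hi): (6,6) (1,3) (6,7) (6,6) (1,3) (6,7).
Under WThL, North's choice at the node after E-z can never be reached regardless of what South does, so varying those choices leaves every outcome unchanged.
Holding the reachable choices fixed and varying the unreachable one freely already gives 2 equivalent strategies.
No other strategy reproduces this row, so those 2 are the full class: WHhL, WThL.

2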